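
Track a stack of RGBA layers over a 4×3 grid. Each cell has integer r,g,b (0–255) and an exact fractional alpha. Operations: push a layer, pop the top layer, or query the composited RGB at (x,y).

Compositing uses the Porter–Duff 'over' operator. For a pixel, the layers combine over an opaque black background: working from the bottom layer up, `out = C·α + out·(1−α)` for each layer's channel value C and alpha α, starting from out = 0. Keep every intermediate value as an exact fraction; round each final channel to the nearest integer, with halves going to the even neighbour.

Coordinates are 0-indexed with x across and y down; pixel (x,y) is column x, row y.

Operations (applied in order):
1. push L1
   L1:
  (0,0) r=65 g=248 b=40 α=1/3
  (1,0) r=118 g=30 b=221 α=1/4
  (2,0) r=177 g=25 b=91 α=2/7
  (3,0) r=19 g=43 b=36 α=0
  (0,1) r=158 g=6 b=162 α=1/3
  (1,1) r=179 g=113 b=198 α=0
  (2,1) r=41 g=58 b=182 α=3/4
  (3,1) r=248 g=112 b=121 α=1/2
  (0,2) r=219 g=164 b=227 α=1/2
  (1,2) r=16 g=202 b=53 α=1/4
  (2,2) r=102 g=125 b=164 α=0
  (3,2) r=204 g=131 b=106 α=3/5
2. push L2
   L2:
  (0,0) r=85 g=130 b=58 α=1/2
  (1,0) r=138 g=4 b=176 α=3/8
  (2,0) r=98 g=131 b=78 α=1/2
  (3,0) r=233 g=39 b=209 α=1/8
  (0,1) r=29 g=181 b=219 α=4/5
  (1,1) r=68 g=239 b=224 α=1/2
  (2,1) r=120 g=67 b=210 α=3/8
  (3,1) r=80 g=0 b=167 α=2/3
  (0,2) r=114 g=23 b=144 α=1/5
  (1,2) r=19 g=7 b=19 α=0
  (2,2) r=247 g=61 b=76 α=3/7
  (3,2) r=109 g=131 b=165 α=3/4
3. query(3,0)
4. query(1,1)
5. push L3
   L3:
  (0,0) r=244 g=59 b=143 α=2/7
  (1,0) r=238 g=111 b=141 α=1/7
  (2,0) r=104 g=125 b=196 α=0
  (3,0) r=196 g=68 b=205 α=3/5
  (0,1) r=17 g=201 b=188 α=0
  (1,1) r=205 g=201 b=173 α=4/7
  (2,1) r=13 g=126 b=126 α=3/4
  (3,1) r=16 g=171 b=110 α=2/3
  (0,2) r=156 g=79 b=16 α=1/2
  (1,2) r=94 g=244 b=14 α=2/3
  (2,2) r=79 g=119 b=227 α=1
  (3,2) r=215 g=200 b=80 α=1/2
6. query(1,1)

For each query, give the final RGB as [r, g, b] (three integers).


(3,0) stack=L1,L2; from [0,0,0]:
after L1 α=0: [0, 0, 0]
after L2 α=1/8: [233/8, 39/8, 209/8]
→ [29, 5, 26]

at x=1,y=1 over L1,L2:
after L1 α=0: [0, 0, 0]
after L2 α=1/2: [34, 239/2, 112]
→ [34, 120, 112]

at x=1,y=1 over L1,L2,L3:
after L1 α=0: [0, 0, 0]
after L2 α=1/2: [34, 239/2, 112]
after L3 α=4/7: [922/7, 2325/14, 1028/7]
= [132, 166, 147]


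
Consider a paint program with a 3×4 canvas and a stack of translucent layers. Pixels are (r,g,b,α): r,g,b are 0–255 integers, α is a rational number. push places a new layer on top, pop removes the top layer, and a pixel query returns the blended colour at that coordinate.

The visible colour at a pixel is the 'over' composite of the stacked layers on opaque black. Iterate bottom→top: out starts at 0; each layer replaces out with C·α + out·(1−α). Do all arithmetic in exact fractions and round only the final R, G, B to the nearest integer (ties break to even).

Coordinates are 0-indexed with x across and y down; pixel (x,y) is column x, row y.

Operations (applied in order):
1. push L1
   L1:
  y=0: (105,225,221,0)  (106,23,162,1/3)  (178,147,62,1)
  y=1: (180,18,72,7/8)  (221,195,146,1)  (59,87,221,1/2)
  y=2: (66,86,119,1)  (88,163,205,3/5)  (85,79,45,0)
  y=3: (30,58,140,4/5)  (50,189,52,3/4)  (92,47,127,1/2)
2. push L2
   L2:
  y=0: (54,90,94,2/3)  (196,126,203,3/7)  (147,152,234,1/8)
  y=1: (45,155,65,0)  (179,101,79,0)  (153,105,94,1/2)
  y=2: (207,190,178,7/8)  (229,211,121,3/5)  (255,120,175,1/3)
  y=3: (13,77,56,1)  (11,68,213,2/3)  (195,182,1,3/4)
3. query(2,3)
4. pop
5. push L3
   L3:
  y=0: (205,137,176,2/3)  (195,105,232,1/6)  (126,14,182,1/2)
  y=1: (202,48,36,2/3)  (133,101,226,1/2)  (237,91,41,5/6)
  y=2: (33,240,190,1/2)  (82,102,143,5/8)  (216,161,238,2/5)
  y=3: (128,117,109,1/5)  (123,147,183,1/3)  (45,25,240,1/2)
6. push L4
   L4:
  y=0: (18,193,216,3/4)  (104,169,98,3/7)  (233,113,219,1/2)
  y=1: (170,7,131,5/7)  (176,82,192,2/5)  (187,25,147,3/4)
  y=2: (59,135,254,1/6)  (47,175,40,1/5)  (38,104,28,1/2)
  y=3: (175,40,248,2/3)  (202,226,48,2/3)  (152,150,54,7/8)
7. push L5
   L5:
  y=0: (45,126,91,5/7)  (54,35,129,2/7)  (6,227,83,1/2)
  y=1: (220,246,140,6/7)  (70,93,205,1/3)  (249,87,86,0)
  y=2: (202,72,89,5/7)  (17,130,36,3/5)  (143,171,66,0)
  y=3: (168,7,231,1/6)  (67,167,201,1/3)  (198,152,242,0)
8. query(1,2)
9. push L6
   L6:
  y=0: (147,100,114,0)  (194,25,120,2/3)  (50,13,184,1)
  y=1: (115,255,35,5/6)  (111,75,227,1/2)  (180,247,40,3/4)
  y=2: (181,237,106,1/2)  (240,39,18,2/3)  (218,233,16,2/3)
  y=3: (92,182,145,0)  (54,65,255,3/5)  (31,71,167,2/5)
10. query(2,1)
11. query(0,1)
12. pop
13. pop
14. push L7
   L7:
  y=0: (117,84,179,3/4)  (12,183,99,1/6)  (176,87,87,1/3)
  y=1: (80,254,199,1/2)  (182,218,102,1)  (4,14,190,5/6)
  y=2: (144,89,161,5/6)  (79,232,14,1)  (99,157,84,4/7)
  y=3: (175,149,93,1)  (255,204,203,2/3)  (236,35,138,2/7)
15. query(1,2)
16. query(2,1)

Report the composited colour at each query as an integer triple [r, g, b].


at x=2,y=3 over L1,L2:
L1 α=1/2: [46, 47/2, 127/2]
L2 α=3/4: [631/4, 1139/8, 133/8]
→ [158, 142, 17]

at x=1,y=2 over L1,L3,L4,L5:
after L1 α=3/5: [264/5, 489/5, 123]
after L3 α=5/8: [1421/20, 4017/40, 271/2]
after L4 α=1/5: [1656/25, 5767/50, 582/5]
after L5 α=3/5: [4587/125, 15517/125, 1704/25]
= [37, 124, 68]

at x=2,y=1 over L1,L3,L4,L5,L6:
L1 α=1/2: [59/2, 87/2, 221/2]
L3 α=5/6: [2429/12, 997/12, 631/12]
L4 α=3/4: [9161/48, 1897/48, 5923/48]
L5 α=0: [9161/48, 1897/48, 5923/48]
L6 α=3/4: [35081/192, 37465/192, 11683/192]
= [183, 195, 61]

at x=0,y=1 over L1,L3,L4,L5,L6:
after L1 α=7/8: [315/2, 63/4, 63]
after L3 α=2/3: [1123/6, 149/4, 45]
after L4 α=5/7: [3673/21, 219/14, 745/7]
after L5 α=6/7: [31393/147, 20883/98, 6625/49]
after L6 α=5/6: [57959/441, 48611/196, 7600/147]
→ [131, 248, 52]

at x=1,y=2 over L1,L3,L4,L7:
+L1 (α=3/5) → [264/5, 489/5, 123]
+L3 (α=5/8) → [1421/20, 4017/40, 271/2]
+L4 (α=1/5) → [1656/25, 5767/50, 582/5]
+L7 (α=1) → [79, 232, 14]
→ [79, 232, 14]

query (2,1) [L1,L3,L4,L7] — begin 0,0,0
+L1 (α=1/2) → [59/2, 87/2, 221/2]
+L3 (α=5/6) → [2429/12, 997/12, 631/12]
+L4 (α=3/4) → [9161/48, 1897/48, 5923/48]
+L7 (α=5/6) → [10121/288, 5257/288, 51523/288]
= [35, 18, 179]


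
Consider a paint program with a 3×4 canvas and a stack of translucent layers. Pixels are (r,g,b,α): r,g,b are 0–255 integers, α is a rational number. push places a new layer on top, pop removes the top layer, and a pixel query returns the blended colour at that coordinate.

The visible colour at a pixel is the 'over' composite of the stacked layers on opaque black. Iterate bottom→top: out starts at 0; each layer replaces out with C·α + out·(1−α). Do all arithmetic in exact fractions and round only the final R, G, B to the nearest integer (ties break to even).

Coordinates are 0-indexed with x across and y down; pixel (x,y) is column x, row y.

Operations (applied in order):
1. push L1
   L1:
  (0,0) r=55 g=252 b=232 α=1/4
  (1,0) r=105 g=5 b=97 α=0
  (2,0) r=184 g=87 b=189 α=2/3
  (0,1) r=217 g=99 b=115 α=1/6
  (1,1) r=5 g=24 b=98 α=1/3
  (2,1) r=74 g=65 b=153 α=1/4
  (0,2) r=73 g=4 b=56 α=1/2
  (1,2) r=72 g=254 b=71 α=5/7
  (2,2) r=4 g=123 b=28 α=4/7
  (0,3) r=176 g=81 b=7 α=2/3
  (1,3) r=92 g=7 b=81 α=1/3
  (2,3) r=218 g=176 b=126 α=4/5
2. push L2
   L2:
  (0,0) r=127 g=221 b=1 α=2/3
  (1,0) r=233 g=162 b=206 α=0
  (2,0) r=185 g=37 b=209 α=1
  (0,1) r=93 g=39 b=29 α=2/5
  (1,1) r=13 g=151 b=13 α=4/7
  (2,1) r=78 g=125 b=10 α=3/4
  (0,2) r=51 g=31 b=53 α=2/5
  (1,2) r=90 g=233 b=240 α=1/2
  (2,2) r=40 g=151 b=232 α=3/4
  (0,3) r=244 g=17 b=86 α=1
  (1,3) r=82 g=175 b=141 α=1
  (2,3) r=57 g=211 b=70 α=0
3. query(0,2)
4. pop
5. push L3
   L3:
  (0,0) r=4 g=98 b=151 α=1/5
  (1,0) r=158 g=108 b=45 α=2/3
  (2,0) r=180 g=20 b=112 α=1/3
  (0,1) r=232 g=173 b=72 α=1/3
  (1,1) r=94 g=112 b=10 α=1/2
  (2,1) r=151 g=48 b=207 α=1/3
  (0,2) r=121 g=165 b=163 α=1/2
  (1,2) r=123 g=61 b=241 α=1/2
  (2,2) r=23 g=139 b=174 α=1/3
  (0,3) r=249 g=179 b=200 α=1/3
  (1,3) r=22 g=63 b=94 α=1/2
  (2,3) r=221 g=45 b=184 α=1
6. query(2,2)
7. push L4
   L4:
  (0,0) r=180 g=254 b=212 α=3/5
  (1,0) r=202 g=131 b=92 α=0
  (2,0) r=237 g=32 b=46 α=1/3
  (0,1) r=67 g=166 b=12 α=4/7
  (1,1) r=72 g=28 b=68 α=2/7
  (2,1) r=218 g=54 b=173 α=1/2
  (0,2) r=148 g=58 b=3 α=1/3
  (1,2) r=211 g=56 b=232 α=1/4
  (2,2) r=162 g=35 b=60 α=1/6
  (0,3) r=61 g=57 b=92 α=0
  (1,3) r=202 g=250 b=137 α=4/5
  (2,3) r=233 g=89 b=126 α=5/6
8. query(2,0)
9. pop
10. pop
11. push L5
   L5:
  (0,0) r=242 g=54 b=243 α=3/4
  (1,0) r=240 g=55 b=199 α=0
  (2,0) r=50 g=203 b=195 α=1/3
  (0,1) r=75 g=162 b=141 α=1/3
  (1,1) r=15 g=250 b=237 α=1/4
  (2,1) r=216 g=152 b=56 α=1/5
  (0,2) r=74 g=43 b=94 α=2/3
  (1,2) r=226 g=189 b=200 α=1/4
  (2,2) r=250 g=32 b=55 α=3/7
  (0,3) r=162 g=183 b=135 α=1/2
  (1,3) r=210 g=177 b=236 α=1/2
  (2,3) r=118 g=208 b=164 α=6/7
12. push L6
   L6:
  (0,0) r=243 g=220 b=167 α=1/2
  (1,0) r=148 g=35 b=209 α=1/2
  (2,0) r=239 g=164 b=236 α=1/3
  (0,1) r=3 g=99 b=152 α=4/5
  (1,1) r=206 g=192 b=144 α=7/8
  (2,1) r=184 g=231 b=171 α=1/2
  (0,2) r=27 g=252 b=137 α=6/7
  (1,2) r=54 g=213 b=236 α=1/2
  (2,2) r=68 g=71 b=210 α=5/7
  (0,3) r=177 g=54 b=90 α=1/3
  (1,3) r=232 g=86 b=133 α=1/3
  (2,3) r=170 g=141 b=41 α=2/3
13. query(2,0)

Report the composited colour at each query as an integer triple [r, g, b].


query (0,2) [L1,L2] — begin 0,0,0
L1 α=1/2: [73/2, 2, 28]
L2 α=2/5: [423/10, 68/5, 38]
rounded: [42, 14, 38]

at x=2,y=2 over L1,L3:
after L1 α=4/7: [16/7, 492/7, 16]
after L3 α=1/3: [193/21, 1957/21, 206/3]
→ [9, 93, 69]

at x=2,y=0 over L1,L3,L4:
+L1 (α=2/3) → [368/3, 58, 126]
+L3 (α=1/3) → [1276/9, 136/3, 364/3]
+L4 (α=1/3) → [4685/27, 368/9, 866/9]
rounded: [174, 41, 96]

(2,0) stack=L1,L5,L6; from [0,0,0]:
+L1 (α=2/3) → [368/3, 58, 126]
+L5 (α=1/3) → [886/9, 319/3, 149]
+L6 (α=1/3) → [3923/27, 1130/9, 178]
= [145, 126, 178]


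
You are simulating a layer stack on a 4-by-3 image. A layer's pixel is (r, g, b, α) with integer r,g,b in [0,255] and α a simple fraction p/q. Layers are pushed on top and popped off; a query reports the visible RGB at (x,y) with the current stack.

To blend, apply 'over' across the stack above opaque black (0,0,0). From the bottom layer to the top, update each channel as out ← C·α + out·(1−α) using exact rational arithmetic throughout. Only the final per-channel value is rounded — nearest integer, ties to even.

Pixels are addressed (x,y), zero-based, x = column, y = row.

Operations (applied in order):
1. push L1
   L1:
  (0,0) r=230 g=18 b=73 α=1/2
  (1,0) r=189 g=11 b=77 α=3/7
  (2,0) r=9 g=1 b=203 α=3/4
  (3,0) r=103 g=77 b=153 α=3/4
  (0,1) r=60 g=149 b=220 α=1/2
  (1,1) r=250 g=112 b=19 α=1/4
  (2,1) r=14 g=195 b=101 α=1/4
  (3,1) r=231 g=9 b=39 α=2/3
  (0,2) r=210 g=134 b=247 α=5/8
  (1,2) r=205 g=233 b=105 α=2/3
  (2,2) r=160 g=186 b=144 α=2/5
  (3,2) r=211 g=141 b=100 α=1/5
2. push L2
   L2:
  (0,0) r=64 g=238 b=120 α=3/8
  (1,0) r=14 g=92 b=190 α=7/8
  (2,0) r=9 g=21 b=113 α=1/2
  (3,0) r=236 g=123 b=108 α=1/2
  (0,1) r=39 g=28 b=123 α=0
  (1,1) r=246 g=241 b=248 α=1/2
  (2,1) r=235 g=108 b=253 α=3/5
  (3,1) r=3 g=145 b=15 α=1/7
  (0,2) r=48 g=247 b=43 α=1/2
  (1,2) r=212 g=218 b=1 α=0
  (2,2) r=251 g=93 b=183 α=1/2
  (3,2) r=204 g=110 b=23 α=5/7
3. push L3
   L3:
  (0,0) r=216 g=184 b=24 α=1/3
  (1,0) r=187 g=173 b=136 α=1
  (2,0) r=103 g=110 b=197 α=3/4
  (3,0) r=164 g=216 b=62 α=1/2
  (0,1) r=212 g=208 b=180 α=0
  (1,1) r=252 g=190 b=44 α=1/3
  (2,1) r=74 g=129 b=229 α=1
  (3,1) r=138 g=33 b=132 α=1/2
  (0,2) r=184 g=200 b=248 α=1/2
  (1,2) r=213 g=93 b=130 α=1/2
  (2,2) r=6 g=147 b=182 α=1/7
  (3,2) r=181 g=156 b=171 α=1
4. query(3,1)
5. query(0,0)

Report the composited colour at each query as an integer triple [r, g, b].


query (3,1) [L1,L2,L3] — begin 0,0,0
L1 α=2/3: [154, 6, 26]
L2 α=1/7: [927/7, 181/7, 171/7]
L3 α=1/2: [1893/14, 206/7, 1095/14]
→ [135, 29, 78]

(0,0) stack=L1,L2,L3; from [0,0,0]:
L1 α=1/2: [115, 9, 73/2]
L2 α=3/8: [767/8, 759/8, 1085/16]
L3 α=1/3: [1631/12, 1495/12, 1277/24]
= [136, 125, 53]


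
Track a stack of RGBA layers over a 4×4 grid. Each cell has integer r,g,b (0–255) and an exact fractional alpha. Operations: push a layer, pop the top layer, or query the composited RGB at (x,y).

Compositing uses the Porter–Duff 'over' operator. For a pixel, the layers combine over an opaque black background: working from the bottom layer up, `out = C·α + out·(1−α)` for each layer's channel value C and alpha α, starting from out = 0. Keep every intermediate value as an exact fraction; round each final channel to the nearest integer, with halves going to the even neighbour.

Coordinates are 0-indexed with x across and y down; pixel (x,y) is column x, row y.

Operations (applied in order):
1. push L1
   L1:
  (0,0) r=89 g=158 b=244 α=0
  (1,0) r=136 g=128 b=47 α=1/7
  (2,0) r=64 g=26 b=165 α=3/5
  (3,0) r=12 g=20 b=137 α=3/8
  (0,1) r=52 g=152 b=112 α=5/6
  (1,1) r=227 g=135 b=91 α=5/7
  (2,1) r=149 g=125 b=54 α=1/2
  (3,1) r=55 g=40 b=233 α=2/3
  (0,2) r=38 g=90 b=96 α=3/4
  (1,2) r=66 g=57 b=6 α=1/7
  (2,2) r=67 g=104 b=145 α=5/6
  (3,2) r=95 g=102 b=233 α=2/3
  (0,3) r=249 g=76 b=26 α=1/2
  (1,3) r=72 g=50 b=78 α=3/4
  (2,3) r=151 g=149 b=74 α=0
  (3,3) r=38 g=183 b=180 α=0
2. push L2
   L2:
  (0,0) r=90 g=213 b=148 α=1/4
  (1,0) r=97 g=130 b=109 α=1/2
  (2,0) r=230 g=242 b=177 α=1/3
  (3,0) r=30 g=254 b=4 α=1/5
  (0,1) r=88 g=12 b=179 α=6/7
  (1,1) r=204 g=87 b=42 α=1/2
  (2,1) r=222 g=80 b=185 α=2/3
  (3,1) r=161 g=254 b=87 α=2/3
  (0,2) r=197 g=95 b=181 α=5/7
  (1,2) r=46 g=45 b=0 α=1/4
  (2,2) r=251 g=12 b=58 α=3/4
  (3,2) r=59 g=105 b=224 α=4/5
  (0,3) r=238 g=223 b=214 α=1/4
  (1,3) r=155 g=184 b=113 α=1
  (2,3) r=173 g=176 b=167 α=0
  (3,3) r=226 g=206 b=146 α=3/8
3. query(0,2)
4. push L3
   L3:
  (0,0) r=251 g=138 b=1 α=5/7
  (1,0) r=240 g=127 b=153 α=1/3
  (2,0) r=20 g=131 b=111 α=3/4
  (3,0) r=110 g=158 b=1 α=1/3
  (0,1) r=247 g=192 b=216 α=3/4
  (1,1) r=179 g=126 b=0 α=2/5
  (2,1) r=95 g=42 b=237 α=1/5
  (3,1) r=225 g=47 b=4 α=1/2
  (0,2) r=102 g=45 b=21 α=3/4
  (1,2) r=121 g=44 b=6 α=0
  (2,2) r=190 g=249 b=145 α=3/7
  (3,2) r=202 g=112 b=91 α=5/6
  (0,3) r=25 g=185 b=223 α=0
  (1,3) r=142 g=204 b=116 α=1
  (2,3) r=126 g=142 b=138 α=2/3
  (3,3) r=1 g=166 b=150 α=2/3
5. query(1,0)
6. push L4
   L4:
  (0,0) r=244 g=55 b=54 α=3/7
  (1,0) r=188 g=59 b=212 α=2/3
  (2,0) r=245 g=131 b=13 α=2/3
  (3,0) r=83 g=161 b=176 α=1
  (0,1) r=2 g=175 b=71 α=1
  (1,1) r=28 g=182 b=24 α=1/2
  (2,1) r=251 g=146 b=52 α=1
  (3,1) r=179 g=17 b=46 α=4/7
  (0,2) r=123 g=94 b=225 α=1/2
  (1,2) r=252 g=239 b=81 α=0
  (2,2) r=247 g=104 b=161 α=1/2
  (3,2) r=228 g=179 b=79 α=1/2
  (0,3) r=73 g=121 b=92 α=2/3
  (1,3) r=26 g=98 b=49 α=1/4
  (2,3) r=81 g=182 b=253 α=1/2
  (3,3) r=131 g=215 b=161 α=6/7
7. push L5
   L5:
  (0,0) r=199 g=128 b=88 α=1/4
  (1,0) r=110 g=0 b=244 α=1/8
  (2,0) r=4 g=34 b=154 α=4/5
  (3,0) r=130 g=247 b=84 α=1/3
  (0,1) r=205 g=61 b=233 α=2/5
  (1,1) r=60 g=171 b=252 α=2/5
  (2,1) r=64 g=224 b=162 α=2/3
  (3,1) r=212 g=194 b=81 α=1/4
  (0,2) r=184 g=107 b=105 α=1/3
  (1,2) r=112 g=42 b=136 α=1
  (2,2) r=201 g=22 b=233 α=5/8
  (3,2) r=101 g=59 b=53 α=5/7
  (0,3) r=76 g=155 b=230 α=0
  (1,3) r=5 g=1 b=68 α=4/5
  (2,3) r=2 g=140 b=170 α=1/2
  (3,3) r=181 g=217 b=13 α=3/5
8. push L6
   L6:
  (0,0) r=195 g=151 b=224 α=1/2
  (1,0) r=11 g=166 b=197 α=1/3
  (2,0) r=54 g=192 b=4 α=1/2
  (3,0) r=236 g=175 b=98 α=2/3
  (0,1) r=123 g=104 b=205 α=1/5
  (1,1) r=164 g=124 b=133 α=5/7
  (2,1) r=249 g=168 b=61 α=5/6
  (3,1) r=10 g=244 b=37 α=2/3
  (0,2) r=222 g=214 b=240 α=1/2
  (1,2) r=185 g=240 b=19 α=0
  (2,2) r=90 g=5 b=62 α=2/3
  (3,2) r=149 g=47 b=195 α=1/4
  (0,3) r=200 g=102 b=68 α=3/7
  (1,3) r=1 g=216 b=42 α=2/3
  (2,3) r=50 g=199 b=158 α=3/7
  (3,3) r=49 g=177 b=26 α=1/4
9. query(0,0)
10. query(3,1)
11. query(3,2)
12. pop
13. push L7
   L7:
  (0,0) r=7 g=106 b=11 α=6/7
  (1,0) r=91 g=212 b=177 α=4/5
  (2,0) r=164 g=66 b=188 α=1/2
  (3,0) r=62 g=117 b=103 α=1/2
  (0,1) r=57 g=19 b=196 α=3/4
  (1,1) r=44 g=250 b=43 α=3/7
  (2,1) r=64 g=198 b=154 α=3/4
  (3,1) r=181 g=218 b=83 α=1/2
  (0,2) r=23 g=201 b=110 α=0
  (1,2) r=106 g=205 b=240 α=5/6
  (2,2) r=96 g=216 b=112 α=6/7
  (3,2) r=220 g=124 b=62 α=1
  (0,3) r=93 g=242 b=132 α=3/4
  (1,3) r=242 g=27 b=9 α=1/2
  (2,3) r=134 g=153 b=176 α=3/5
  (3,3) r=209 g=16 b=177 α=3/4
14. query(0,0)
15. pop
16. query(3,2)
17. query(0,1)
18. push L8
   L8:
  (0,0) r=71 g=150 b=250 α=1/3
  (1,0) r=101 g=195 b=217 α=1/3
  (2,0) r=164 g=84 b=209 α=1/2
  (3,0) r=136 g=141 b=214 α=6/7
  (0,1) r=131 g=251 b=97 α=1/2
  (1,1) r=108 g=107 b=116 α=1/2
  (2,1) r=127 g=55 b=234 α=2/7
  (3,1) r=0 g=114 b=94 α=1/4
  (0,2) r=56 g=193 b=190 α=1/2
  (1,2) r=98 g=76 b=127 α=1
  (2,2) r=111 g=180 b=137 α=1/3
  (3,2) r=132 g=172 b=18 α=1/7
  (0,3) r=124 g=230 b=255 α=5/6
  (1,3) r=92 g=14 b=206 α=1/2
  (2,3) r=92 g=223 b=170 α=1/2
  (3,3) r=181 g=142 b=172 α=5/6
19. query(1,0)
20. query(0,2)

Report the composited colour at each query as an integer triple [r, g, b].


at x=0,y=2 over L1,L2:
L1 α=3/4: [57/2, 135/2, 72]
L2 α=5/7: [1042/7, 610/7, 1049/7]
rounded: [149, 87, 150]

(1,0) stack=L1,L2,L3; from [0,0,0]:
L1 α=1/7: [136/7, 128/7, 47/7]
L2 α=1/2: [815/14, 519/7, 405/7]
L3 α=1/3: [2495/21, 1927/21, 627/7]
rounded: [119, 92, 90]

query (0,0) [L1,L2,L3,L4,L5,L6] — begin 0,0,0
+L1 (α=0) → [0, 0, 0]
+L2 (α=1/4) → [45/2, 213/4, 37]
+L3 (α=5/7) → [1300/7, 1593/14, 79/7]
+L4 (α=3/7) → [10324/49, 4341/49, 1450/49]
+L5 (α=1/4) → [40723/196, 19295/196, 4331/98]
+L6 (α=1/2) → [78943/392, 48891/392, 26283/196]
= [201, 125, 134]

at x=3,y=1 over L1,L2,L3,L4,L5,L6:
L1 α=2/3: [110/3, 80/3, 466/3]
L2 α=2/3: [1076/9, 1604/9, 988/9]
L3 α=1/2: [3101/18, 2027/18, 512/9]
L4 α=4/7: [7397/42, 2435/42, 152/3]
L5 α=1/4: [10365/56, 5151/56, 233/4]
L6 α=2/3: [11485/168, 32479/168, 529/12]
rounded: [68, 193, 44]

query (3,2) [L1,L2,L3,L4,L5,L6] — begin 0,0,0
after L1 α=2/3: [190/3, 68, 466/3]
after L2 α=4/5: [898/15, 488/5, 3154/15]
after L3 α=5/6: [8024/45, 548/5, 9979/90]
after L4 α=1/2: [9142/45, 1443/10, 17089/180]
after L5 α=5/7: [41009/315, 2918/35, 40939/630]
after L6 α=1/4: [28327/210, 10399/140, 81889/840]
= [135, 74, 97]

at x=0,y=0 over L1,L2,L3,L4,L5,L7:
L1 α=0: [0, 0, 0]
L2 α=1/4: [45/2, 213/4, 37]
L3 α=5/7: [1300/7, 1593/14, 79/7]
L4 α=3/7: [10324/49, 4341/49, 1450/49]
L5 α=1/4: [40723/196, 19295/196, 4331/98]
L7 α=6/7: [48955/1372, 143951/1372, 10799/686]
→ [36, 105, 16]

query (3,2) [L1,L2,L3,L4,L5] — begin 0,0,0
after L1 α=2/3: [190/3, 68, 466/3]
after L2 α=4/5: [898/15, 488/5, 3154/15]
after L3 α=5/6: [8024/45, 548/5, 9979/90]
after L4 α=1/2: [9142/45, 1443/10, 17089/180]
after L5 α=5/7: [41009/315, 2918/35, 40939/630]
= [130, 83, 65]

query (0,1) [L1,L2,L3,L4,L5] — begin 0,0,0
L1 α=5/6: [130/3, 380/3, 280/3]
L2 α=6/7: [1714/21, 596/21, 3502/21]
L3 α=3/4: [17275/84, 3173/21, 8555/42]
L4 α=1: [2, 175, 71]
L5 α=2/5: [416/5, 647/5, 679/5]
= [83, 129, 136]

query (1,0) [L1,L2,L3,L4,L5,L8] — begin 0,0,0
after L1 α=1/7: [136/7, 128/7, 47/7]
after L2 α=1/2: [815/14, 519/7, 405/7]
after L3 α=1/3: [2495/21, 1927/21, 627/7]
after L4 α=2/3: [10391/63, 4405/63, 3595/21]
after L5 α=1/8: [11381/72, 4405/72, 4327/24]
after L8 α=1/3: [15017/108, 11425/108, 6931/36]
= [139, 106, 193]

(0,2) stack=L1,L2,L3,L4,L5,L8; from [0,0,0]:
+L1 (α=3/4) → [57/2, 135/2, 72]
+L2 (α=5/7) → [1042/7, 610/7, 1049/7]
+L3 (α=3/4) → [796/7, 1555/28, 745/14]
+L4 (α=1/2) → [1657/14, 4187/56, 3895/28]
+L5 (α=1/3) → [2945/21, 7183/84, 5365/42]
+L8 (α=1/2) → [4121/42, 23395/168, 13345/84]
rounded: [98, 139, 159]


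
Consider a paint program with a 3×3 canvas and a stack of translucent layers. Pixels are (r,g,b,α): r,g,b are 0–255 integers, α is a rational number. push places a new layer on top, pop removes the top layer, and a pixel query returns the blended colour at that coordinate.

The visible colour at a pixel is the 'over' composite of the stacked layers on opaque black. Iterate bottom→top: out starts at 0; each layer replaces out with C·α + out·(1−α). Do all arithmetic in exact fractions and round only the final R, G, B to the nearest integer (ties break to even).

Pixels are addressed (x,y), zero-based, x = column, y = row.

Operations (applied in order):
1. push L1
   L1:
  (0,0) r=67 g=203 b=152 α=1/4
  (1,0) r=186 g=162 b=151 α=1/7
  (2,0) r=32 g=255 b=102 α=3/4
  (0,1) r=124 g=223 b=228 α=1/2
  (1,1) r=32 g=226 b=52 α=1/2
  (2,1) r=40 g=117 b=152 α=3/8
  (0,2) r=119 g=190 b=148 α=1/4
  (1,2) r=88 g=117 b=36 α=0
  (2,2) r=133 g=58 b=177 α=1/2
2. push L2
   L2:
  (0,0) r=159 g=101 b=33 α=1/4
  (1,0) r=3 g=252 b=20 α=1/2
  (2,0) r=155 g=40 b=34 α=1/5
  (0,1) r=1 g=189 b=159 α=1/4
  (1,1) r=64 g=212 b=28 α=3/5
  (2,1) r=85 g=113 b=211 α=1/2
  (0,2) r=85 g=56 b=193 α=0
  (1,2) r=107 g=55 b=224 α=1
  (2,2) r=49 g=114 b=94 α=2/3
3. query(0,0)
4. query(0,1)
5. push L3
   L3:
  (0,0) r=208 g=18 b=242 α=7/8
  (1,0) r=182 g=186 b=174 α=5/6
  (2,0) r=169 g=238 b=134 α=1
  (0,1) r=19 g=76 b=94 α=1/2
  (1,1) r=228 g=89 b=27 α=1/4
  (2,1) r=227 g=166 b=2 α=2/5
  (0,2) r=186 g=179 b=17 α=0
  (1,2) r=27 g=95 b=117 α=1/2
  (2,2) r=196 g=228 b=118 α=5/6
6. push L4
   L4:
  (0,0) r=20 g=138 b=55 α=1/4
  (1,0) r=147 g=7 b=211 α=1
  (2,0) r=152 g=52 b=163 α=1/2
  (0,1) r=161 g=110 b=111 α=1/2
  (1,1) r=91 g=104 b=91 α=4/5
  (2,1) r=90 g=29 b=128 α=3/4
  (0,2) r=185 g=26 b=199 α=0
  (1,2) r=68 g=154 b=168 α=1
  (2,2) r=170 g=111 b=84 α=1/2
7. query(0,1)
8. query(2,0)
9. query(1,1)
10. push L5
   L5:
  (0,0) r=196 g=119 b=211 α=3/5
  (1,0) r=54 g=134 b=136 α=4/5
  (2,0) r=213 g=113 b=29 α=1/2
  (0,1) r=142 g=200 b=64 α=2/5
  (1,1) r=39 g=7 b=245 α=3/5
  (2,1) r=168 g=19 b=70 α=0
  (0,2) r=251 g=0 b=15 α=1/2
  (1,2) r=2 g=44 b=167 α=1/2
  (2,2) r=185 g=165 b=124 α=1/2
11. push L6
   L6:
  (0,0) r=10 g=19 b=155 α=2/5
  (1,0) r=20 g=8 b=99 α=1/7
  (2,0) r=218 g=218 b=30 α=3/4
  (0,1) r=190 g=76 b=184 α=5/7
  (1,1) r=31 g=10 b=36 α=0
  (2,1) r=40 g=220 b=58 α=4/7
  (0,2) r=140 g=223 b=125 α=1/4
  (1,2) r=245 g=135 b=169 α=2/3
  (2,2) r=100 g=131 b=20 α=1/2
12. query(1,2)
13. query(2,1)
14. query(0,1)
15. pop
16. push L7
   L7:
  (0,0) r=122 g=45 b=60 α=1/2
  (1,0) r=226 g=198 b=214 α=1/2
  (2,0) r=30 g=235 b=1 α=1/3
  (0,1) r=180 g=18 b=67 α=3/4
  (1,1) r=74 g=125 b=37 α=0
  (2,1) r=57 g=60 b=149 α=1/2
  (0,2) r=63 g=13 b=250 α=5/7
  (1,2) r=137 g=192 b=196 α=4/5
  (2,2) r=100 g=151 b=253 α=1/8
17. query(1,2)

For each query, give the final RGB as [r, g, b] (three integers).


at x=0,y=0 over L1,L2:
after L1 α=1/4: [67/4, 203/4, 38]
after L2 α=1/4: [837/16, 1013/16, 147/4]
= [52, 63, 37]

(0,1) stack=L1,L2; from [0,0,0]:
after L1 α=1/2: [62, 223/2, 114]
after L2 α=1/4: [187/4, 1047/8, 501/4]
→ [47, 131, 125]

query (0,1) [L1,L2,L3,L4] — begin 0,0,0
L1 α=1/2: [62, 223/2, 114]
L2 α=1/4: [187/4, 1047/8, 501/4]
L3 α=1/2: [263/8, 1655/16, 877/8]
L4 α=1/2: [1551/16, 3415/32, 1765/16]
= [97, 107, 110]

(2,0) stack=L1,L2,L3,L4; from [0,0,0]:
after L1 α=3/4: [24, 765/4, 153/2]
after L2 α=1/5: [251/5, 161, 68]
after L3 α=1: [169, 238, 134]
after L4 α=1/2: [321/2, 145, 297/2]
rounded: [160, 145, 148]

(1,1) stack=L1,L2,L3,L4; from [0,0,0]:
+L1 (α=1/2) → [16, 113, 26]
+L2 (α=3/5) → [224/5, 862/5, 136/5]
+L3 (α=1/4) → [453/5, 3031/20, 543/20]
+L4 (α=4/5) → [2273/25, 11351/100, 7823/100]
→ [91, 114, 78]

(1,2) stack=L1,L2,L3,L4,L5,L6; from [0,0,0]:
+L1 (α=0) → [0, 0, 0]
+L2 (α=1) → [107, 55, 224]
+L3 (α=1/2) → [67, 75, 341/2]
+L4 (α=1) → [68, 154, 168]
+L5 (α=1/2) → [35, 99, 335/2]
+L6 (α=2/3) → [175, 123, 337/2]
→ [175, 123, 168]

(2,1) stack=L1,L2,L3,L4,L5,L6; from [0,0,0]:
after L1 α=3/8: [15, 351/8, 57]
after L2 α=1/2: [50, 1255/16, 134]
after L3 α=2/5: [604/5, 9077/80, 406/5]
after L4 α=3/4: [977/10, 16037/320, 1163/10]
after L5 α=0: [977/10, 16037/320, 1163/10]
after L6 α=4/7: [4531/70, 329711/2240, 5809/70]
→ [65, 147, 83]

query (0,1) [L1,L2,L3,L4,L5,L6] — begin 0,0,0
+L1 (α=1/2) → [62, 223/2, 114]
+L2 (α=1/4) → [187/4, 1047/8, 501/4]
+L3 (α=1/2) → [263/8, 1655/16, 877/8]
+L4 (α=1/2) → [1551/16, 3415/32, 1765/16]
+L5 (α=2/5) → [9197/80, 4609/32, 7343/80]
+L6 (α=5/7) → [47197/280, 1527/16, 44143/280]
rounded: [169, 95, 158]

query (1,2) [L1,L2,L3,L4,L5,L7] — begin 0,0,0
L1 α=0: [0, 0, 0]
L2 α=1: [107, 55, 224]
L3 α=1/2: [67, 75, 341/2]
L4 α=1: [68, 154, 168]
L5 α=1/2: [35, 99, 335/2]
L7 α=4/5: [583/5, 867/5, 1903/10]
= [117, 173, 190]


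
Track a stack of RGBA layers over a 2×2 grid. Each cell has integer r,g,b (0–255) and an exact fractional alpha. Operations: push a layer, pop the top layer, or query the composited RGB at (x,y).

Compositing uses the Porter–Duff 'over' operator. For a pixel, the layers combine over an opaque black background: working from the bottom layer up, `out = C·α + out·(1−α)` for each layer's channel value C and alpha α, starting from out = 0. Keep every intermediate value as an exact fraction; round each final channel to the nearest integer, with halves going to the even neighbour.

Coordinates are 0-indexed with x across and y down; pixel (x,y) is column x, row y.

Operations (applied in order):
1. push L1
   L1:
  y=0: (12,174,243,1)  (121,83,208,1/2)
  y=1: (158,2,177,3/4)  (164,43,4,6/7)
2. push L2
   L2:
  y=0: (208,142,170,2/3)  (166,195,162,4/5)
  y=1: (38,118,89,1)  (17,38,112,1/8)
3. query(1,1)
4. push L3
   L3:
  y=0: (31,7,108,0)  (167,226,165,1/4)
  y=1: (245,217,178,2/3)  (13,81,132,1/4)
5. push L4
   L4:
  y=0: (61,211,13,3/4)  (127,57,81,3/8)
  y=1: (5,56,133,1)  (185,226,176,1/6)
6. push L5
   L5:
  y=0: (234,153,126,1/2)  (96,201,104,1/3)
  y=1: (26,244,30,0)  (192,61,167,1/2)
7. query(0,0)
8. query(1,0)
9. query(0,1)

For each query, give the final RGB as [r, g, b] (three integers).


query (1,1) [L1,L2] — begin 0,0,0
after L1 α=6/7: [984/7, 258/7, 24/7]
after L2 α=1/8: [1001/8, 37, 17]
= [125, 37, 17]

at x=0,y=0 over L1,L2,L3,L4,L5:
+L1 (α=1) → [12, 174, 243]
+L2 (α=2/3) → [428/3, 458/3, 583/3]
+L3 (α=0) → [428/3, 458/3, 583/3]
+L4 (α=3/4) → [977/12, 2357/12, 175/3]
+L5 (α=1/2) → [3785/24, 4193/24, 553/6]
→ [158, 175, 92]

(1,0) stack=L1,L2,L3,L4,L5; from [0,0,0]:
L1 α=1/2: [121/2, 83/2, 104]
L2 α=4/5: [1449/10, 1643/10, 752/5]
L3 α=1/4: [6017/40, 7189/40, 3081/20]
L4 α=3/8: [9065/64, 8557/64, 4053/32]
L5 α=1/3: [12137/96, 14989/96, 5717/48]
→ [126, 156, 119]

(0,1) stack=L1,L2,L3,L4,L5; from [0,0,0]:
after L1 α=3/4: [237/2, 3/2, 531/4]
after L2 α=1: [38, 118, 89]
after L3 α=2/3: [176, 184, 445/3]
after L4 α=1: [5, 56, 133]
after L5 α=0: [5, 56, 133]
→ [5, 56, 133]


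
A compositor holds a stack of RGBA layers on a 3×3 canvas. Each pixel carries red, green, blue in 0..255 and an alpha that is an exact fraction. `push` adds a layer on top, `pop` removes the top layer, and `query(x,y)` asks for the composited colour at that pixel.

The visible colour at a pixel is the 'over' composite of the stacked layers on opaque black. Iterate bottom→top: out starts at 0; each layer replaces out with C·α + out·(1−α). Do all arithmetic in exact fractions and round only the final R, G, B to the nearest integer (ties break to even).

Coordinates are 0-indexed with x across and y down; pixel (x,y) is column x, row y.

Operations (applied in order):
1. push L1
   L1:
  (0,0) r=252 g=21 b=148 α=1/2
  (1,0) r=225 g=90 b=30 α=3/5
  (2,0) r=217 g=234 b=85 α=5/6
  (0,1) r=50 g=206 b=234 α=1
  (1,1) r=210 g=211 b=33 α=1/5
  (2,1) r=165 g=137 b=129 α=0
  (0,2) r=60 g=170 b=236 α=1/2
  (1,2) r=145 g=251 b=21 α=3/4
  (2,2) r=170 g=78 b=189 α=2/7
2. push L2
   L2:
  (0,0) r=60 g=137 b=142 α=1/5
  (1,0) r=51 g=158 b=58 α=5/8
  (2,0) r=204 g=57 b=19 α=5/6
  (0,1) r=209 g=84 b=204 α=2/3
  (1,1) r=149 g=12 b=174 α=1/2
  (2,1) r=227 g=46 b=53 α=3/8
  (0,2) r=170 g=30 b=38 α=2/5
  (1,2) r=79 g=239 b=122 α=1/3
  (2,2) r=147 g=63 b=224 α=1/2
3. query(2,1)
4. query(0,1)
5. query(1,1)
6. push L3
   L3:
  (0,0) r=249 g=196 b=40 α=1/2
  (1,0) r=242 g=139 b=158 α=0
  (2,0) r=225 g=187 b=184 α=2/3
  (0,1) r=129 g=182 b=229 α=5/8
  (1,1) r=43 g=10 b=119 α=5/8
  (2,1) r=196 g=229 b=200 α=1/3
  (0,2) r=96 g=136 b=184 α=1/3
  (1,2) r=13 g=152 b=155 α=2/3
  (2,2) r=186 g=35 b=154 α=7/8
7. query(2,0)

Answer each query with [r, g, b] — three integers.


(2,1) stack=L1,L2; from [0,0,0]:
after L1 α=0: [0, 0, 0]
after L2 α=3/8: [681/8, 69/4, 159/8]
rounded: [85, 17, 20]

at x=0,y=1 over L1,L2:
+L1 (α=1) → [50, 206, 234]
+L2 (α=2/3) → [156, 374/3, 214]
rounded: [156, 125, 214]

query (1,1) [L1,L2] — begin 0,0,0
L1 α=1/5: [42, 211/5, 33/5]
L2 α=1/2: [191/2, 271/10, 903/10]
→ [96, 27, 90]

at x=2,y=0 over L1,L2,L3:
after L1 α=5/6: [1085/6, 195, 425/6]
after L2 α=5/6: [7205/36, 80, 995/36]
after L3 α=2/3: [23405/108, 454/3, 14243/108]
= [217, 151, 132]


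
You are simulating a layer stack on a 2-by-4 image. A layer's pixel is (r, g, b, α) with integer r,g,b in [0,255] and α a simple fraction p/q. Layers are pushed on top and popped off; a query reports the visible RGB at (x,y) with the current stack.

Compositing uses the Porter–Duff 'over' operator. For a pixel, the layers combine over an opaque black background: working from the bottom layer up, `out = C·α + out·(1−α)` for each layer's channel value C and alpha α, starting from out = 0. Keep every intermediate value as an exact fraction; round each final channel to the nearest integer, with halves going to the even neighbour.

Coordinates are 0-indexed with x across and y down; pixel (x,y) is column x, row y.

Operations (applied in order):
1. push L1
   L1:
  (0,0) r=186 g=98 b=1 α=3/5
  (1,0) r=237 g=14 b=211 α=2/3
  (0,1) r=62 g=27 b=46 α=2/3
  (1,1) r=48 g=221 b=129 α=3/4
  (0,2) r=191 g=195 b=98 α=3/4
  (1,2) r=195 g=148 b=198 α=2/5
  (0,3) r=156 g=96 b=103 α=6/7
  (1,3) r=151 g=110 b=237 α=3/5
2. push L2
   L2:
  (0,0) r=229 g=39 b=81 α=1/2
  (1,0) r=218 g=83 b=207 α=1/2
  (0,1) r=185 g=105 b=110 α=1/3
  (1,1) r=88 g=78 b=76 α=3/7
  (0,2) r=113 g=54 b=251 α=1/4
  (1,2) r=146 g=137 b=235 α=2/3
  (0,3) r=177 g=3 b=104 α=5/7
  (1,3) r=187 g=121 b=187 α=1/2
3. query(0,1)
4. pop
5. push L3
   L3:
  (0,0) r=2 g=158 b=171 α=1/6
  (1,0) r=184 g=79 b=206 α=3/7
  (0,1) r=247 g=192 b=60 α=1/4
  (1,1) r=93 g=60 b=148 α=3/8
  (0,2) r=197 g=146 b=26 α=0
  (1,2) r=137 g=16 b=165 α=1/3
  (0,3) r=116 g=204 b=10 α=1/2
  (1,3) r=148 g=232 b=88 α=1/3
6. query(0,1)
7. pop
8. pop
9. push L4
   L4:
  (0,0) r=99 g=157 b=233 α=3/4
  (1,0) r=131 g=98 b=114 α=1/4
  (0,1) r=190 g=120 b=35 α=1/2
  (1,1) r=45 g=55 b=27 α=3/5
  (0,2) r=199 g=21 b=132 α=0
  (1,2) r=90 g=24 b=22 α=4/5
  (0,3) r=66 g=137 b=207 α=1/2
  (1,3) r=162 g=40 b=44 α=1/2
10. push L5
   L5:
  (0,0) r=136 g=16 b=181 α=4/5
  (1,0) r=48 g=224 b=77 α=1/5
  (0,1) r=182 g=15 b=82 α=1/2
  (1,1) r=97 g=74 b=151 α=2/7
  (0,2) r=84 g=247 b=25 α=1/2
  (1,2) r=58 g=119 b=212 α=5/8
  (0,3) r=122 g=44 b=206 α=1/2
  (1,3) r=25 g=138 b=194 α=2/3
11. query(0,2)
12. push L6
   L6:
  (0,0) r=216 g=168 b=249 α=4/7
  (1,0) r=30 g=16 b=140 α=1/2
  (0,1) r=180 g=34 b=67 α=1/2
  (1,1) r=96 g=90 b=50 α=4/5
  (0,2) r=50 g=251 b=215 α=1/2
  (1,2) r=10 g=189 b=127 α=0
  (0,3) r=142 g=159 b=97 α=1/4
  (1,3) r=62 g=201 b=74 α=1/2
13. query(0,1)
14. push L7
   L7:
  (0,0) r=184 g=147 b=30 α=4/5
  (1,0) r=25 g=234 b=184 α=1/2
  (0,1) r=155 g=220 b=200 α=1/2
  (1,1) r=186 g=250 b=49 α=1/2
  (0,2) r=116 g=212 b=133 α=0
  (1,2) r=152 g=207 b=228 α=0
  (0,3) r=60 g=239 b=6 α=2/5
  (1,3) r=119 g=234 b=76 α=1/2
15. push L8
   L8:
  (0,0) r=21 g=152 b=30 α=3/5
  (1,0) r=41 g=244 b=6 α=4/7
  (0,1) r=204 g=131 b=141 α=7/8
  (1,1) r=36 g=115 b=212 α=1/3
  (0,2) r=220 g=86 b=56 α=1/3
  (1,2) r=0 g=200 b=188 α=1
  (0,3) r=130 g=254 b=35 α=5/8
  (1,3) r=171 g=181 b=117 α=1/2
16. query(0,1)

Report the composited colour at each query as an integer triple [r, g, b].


at x=0,y=1 over L1,L2:
L1 α=2/3: [124/3, 18, 92/3]
L2 α=1/3: [803/9, 47, 514/9]
rounded: [89, 47, 57]

query (0,1) [L1,L3] — begin 0,0,0
after L1 α=2/3: [124/3, 18, 92/3]
after L3 α=1/4: [371/4, 123/2, 38]
= [93, 62, 38]

(0,2) stack=L4,L5; from [0,0,0]:
after L4 α=0: [0, 0, 0]
after L5 α=1/2: [42, 247/2, 25/2]
rounded: [42, 124, 12]

(0,1) stack=L4,L5,L6; from [0,0,0]:
+L4 (α=1/2) → [95, 60, 35/2]
+L5 (α=1/2) → [277/2, 75/2, 199/4]
+L6 (α=1/2) → [637/4, 143/4, 467/8]
= [159, 36, 58]

query (0,1) [L4,L5,L6,L7,L8] — begin 0,0,0
+L4 (α=1/2) → [95, 60, 35/2]
+L5 (α=1/2) → [277/2, 75/2, 199/4]
+L6 (α=1/2) → [637/4, 143/4, 467/8]
+L7 (α=1/2) → [1257/8, 1023/8, 2067/16]
+L8 (α=7/8) → [12681/64, 8359/64, 17859/128]
→ [198, 131, 140]


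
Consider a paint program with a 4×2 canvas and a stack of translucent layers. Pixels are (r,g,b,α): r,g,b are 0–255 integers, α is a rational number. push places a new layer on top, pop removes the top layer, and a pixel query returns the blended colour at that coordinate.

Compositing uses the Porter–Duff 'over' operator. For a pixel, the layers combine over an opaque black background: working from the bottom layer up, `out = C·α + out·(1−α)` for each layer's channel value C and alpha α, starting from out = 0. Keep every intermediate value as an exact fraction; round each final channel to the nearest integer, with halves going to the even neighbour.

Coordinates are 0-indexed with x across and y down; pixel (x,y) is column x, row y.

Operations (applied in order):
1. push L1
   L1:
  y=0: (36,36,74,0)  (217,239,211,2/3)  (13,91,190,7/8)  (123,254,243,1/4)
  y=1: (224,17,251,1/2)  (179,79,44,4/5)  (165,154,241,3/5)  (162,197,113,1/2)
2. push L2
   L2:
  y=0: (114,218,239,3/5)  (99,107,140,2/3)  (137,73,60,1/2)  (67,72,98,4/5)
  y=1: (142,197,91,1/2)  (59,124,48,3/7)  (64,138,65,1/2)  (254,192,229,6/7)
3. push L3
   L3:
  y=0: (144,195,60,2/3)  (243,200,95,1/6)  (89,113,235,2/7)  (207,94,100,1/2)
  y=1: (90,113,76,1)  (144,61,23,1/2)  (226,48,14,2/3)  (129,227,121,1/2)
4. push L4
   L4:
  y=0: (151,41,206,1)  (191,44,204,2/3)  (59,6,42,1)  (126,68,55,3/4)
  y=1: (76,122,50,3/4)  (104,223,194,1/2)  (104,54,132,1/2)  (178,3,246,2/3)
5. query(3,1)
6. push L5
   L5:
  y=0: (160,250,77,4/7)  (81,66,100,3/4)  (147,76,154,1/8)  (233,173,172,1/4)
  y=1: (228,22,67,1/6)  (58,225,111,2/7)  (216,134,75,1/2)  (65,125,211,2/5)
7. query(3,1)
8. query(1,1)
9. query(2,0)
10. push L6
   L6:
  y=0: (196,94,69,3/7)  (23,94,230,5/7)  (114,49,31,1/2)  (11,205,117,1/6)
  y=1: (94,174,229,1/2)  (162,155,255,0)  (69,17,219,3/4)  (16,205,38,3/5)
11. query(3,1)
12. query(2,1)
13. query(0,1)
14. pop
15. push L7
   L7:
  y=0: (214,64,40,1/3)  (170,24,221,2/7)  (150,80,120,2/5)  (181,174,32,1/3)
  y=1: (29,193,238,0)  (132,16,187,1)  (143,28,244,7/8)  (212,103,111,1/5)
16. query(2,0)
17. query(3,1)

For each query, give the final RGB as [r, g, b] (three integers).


at x=3,y=1 over L1,L2,L3,L4:
L1 α=1/2: [81, 197/2, 113/2]
L2 α=6/7: [1605/7, 2501/14, 2861/14]
L3 α=1/2: [1254/7, 5679/28, 4555/28]
L4 α=2/3: [3746/21, 1949/28, 18331/84]
→ [178, 70, 218]

at x=3,y=1 over L1,L2,L3,L4,L5:
after L1 α=1/2: [81, 197/2, 113/2]
after L2 α=6/7: [1605/7, 2501/14, 2861/14]
after L3 α=1/2: [1254/7, 5679/28, 4555/28]
after L4 α=2/3: [3746/21, 1949/28, 18331/84]
after L5 α=2/5: [4656/35, 12847/140, 30147/140]
= [133, 92, 215]

(1,1) stack=L1,L2,L3,L4,L5; from [0,0,0]:
L1 α=4/5: [716/5, 316/5, 176/5]
L2 α=3/7: [3749/35, 3124/35, 1424/35]
L3 α=1/2: [8789/70, 5259/70, 2229/70]
L4 α=1/2: [16069/140, 20869/140, 15809/140]
L5 α=2/7: [19317/196, 33469/196, 22025/196]
rounded: [99, 171, 112]

query (2,0) [L1,L2,L3,L4,L5] — begin 0,0,0
after L1 α=7/8: [91/8, 637/8, 665/4]
after L2 α=1/2: [1187/16, 1221/16, 905/8]
after L3 α=2/7: [8783/112, 9721/112, 8285/56]
after L4 α=1: [59, 6, 42]
after L5 α=1/8: [70, 59/4, 56]
rounded: [70, 15, 56]

at x=3,y=1 over L1,L2,L3,L4,L5,L6:
after L1 α=1/2: [81, 197/2, 113/2]
after L2 α=6/7: [1605/7, 2501/14, 2861/14]
after L3 α=1/2: [1254/7, 5679/28, 4555/28]
after L4 α=2/3: [3746/21, 1949/28, 18331/84]
after L5 α=2/5: [4656/35, 12847/140, 30147/140]
after L6 α=3/5: [10992/175, 55897/350, 38127/350]
= [63, 160, 109]

query (2,1) [L1,L2,L3,L4,L5,L6] — begin 0,0,0
+L1 (α=3/5) → [99, 462/5, 723/5]
+L2 (α=1/2) → [163/2, 576/5, 524/5]
+L3 (α=2/3) → [1067/6, 352/5, 664/15]
+L4 (α=1/2) → [1691/12, 311/5, 1322/15]
+L5 (α=1/2) → [4283/24, 981/10, 2447/30]
+L6 (α=3/4) → [9251/96, 1491/40, 22157/120]
→ [96, 37, 185]

(0,1) stack=L1,L2,L3,L4,L5,L6; from [0,0,0]:
L1 α=1/2: [112, 17/2, 251/2]
L2 α=1/2: [127, 411/4, 433/4]
L3 α=1: [90, 113, 76]
L4 α=3/4: [159/2, 479/4, 113/2]
L5 α=1/6: [417/4, 2483/24, 233/4]
L6 α=1/2: [793/8, 6659/48, 1149/8]
→ [99, 139, 144]

query (2,0) [L1,L2,L3,L4,L5,L7] — begin 0,0,0
L1 α=7/8: [91/8, 637/8, 665/4]
L2 α=1/2: [1187/16, 1221/16, 905/8]
L3 α=2/7: [8783/112, 9721/112, 8285/56]
L4 α=1: [59, 6, 42]
L5 α=1/8: [70, 59/4, 56]
L7 α=2/5: [102, 817/20, 408/5]
= [102, 41, 82]

(3,1) stack=L1,L2,L3,L4,L5,L7; from [0,0,0]:
+L1 (α=1/2) → [81, 197/2, 113/2]
+L2 (α=6/7) → [1605/7, 2501/14, 2861/14]
+L3 (α=1/2) → [1254/7, 5679/28, 4555/28]
+L4 (α=2/3) → [3746/21, 1949/28, 18331/84]
+L5 (α=2/5) → [4656/35, 12847/140, 30147/140]
+L7 (α=1/5) → [26044/175, 16452/175, 34032/175]
rounded: [149, 94, 194]


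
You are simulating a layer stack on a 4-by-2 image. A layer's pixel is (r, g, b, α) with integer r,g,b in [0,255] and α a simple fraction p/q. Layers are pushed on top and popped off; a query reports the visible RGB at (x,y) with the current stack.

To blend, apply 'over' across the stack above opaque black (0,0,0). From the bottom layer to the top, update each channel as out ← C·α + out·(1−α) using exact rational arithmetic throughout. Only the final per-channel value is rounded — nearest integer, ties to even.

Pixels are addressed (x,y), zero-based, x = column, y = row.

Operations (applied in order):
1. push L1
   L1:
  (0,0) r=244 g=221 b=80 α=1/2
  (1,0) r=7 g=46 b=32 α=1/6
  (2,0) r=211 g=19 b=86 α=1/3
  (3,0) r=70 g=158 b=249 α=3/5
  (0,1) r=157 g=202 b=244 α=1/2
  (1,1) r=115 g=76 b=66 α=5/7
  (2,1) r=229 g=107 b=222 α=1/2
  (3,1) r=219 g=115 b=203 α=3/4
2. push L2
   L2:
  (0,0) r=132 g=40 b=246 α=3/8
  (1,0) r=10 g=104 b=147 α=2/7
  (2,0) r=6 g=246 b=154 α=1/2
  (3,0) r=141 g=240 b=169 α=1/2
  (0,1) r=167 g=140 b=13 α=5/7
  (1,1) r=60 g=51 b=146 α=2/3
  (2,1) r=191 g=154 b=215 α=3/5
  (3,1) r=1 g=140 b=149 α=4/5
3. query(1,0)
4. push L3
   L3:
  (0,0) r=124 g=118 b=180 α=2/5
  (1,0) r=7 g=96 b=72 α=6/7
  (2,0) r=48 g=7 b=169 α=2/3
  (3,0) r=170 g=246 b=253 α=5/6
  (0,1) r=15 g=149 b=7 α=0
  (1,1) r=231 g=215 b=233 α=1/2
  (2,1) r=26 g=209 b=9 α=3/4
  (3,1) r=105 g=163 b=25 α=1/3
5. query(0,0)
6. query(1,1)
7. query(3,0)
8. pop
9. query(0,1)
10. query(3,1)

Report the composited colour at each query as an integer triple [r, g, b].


query (1,0) [L1,L2] — begin 0,0,0
after L1 α=1/6: [7/6, 23/3, 16/3]
after L2 α=2/7: [155/42, 739/21, 962/21]
→ [4, 35, 46]

at x=0,y=0 over L1,L2,L3:
+L1 (α=1/2) → [122, 221/2, 40]
+L2 (α=3/8) → [503/4, 1345/16, 469/4]
+L3 (α=2/5) → [2501/20, 7811/80, 2847/20]
→ [125, 98, 142]

at x=1,y=1 over L1,L2,L3:
after L1 α=5/7: [575/7, 380/7, 330/7]
after L2 α=2/3: [1415/21, 1094/21, 2374/21]
after L3 α=1/2: [3133/21, 5609/42, 7267/42]
rounded: [149, 134, 173]

query (3,0) [L1,L2,L3] — begin 0,0,0
after L1 α=3/5: [42, 474/5, 747/5]
after L2 α=1/2: [183/2, 837/5, 796/5]
after L3 α=5/6: [1883/12, 2329/10, 7121/30]
= [157, 233, 237]

at x=0,y=1 over L1,L2:
L1 α=1/2: [157/2, 101, 122]
L2 α=5/7: [992/7, 902/7, 309/7]
rounded: [142, 129, 44]

at x=3,y=1 over L1,L2:
after L1 α=3/4: [657/4, 345/4, 609/4]
after L2 α=4/5: [673/20, 517/4, 2993/20]
= [34, 129, 150]


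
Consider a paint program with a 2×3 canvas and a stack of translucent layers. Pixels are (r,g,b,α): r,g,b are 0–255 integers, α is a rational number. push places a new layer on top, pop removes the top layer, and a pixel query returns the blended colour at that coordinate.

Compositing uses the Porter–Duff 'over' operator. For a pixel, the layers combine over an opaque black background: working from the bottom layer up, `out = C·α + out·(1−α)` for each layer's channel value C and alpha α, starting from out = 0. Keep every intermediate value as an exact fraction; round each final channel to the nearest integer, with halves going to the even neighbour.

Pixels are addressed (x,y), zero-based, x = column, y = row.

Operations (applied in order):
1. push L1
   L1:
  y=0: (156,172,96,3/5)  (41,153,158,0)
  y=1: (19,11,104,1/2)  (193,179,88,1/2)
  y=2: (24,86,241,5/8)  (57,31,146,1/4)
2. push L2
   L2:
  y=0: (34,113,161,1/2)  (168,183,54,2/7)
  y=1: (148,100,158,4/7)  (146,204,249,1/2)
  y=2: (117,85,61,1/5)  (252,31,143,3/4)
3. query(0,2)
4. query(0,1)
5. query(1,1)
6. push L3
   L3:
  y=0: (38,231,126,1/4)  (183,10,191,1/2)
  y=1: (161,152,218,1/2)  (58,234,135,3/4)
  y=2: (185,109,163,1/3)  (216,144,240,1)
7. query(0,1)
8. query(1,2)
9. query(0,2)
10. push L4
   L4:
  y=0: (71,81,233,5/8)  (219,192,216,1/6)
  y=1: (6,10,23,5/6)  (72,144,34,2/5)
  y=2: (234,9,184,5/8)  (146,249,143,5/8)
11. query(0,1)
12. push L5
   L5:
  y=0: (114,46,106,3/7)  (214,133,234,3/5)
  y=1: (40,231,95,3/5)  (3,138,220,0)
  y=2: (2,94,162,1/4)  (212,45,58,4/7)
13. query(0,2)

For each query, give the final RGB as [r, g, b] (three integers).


at x=0,y=2 over L1,L2:
+L1 (α=5/8) → [15, 215/4, 1205/8]
+L2 (α=1/5) → [177/5, 60, 1327/10]
rounded: [35, 60, 133]

at x=0,y=1 over L1,L2:
L1 α=1/2: [19/2, 11/2, 52]
L2 α=4/7: [1241/14, 119/2, 788/7]
rounded: [89, 60, 113]

query (1,1) [L1,L2] — begin 0,0,0
L1 α=1/2: [193/2, 179/2, 44]
L2 α=1/2: [485/4, 587/4, 293/2]
= [121, 147, 146]

query (0,1) [L1,L2,L3] — begin 0,0,0
after L1 α=1/2: [19/2, 11/2, 52]
after L2 α=4/7: [1241/14, 119/2, 788/7]
after L3 α=1/2: [3495/28, 423/4, 1157/7]
= [125, 106, 165]

query (1,2) [L1,L2,L3] — begin 0,0,0
L1 α=1/4: [57/4, 31/4, 73/2]
L2 α=3/4: [3081/16, 403/16, 931/8]
L3 α=1: [216, 144, 240]
= [216, 144, 240]

query (0,2) [L1,L2,L3] — begin 0,0,0
+L1 (α=5/8) → [15, 215/4, 1205/8]
+L2 (α=1/5) → [177/5, 60, 1327/10]
+L3 (α=1/3) → [1279/15, 229/3, 714/5]
= [85, 76, 143]

(0,1) stack=L1,L2,L3,L4; from [0,0,0]:
+L1 (α=1/2) → [19/2, 11/2, 52]
+L2 (α=4/7) → [1241/14, 119/2, 788/7]
+L3 (α=1/2) → [3495/28, 423/4, 1157/7]
+L4 (α=5/6) → [1445/56, 623/24, 327/7]
→ [26, 26, 47]

(0,2) stack=L1,L2,L3,L4,L5; from [0,0,0]:
after L1 α=5/8: [15, 215/4, 1205/8]
after L2 α=1/5: [177/5, 60, 1327/10]
after L3 α=1/3: [1279/15, 229/3, 714/5]
after L4 α=5/8: [7129/40, 137/4, 3371/20]
after L5 α=1/4: [21467/160, 787/16, 13353/80]
→ [134, 49, 167]
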